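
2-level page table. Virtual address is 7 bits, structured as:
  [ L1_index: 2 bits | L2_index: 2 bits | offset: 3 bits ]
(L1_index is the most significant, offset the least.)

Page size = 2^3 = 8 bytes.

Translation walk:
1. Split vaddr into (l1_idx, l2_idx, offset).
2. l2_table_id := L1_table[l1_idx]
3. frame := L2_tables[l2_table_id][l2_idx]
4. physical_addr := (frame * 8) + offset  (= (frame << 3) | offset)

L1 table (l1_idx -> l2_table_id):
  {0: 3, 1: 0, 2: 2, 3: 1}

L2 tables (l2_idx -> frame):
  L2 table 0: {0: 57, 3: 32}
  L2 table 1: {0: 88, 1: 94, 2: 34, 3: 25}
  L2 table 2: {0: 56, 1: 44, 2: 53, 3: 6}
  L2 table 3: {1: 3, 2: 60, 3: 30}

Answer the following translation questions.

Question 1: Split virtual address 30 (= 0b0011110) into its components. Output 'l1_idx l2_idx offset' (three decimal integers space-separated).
Answer: 0 3 6

Derivation:
vaddr = 30 = 0b0011110
  top 2 bits -> l1_idx = 0
  next 2 bits -> l2_idx = 3
  bottom 3 bits -> offset = 6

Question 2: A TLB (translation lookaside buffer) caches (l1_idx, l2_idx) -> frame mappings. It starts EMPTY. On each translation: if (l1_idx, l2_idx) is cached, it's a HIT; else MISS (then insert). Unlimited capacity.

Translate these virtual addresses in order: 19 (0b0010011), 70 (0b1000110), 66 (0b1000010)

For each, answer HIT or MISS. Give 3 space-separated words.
Answer: MISS MISS HIT

Derivation:
vaddr=19: (0,2) not in TLB -> MISS, insert
vaddr=70: (2,0) not in TLB -> MISS, insert
vaddr=66: (2,0) in TLB -> HIT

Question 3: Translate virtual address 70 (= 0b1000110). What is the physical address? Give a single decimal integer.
vaddr = 70 = 0b1000110
Split: l1_idx=2, l2_idx=0, offset=6
L1[2] = 2
L2[2][0] = 56
paddr = 56 * 8 + 6 = 454

Answer: 454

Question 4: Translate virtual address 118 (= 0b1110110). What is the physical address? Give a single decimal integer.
Answer: 278

Derivation:
vaddr = 118 = 0b1110110
Split: l1_idx=3, l2_idx=2, offset=6
L1[3] = 1
L2[1][2] = 34
paddr = 34 * 8 + 6 = 278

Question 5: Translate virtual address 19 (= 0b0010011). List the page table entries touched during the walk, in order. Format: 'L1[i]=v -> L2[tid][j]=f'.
vaddr = 19 = 0b0010011
Split: l1_idx=0, l2_idx=2, offset=3

Answer: L1[0]=3 -> L2[3][2]=60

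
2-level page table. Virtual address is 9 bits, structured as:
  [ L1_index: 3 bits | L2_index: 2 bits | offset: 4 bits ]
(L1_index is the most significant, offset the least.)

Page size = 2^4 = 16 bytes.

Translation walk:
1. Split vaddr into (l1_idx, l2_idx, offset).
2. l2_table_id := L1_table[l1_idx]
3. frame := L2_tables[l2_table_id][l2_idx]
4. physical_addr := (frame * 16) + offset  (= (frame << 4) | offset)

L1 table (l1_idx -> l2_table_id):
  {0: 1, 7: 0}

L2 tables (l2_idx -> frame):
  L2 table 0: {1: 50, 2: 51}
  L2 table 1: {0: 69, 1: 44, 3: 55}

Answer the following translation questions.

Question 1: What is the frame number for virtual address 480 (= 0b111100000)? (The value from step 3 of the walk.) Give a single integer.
vaddr = 480: l1_idx=7, l2_idx=2
L1[7] = 0; L2[0][2] = 51

Answer: 51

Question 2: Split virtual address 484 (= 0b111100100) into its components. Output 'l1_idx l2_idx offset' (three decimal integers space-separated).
vaddr = 484 = 0b111100100
  top 3 bits -> l1_idx = 7
  next 2 bits -> l2_idx = 2
  bottom 4 bits -> offset = 4

Answer: 7 2 4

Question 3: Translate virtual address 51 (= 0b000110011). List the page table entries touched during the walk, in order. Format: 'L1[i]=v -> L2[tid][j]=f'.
Answer: L1[0]=1 -> L2[1][3]=55

Derivation:
vaddr = 51 = 0b000110011
Split: l1_idx=0, l2_idx=3, offset=3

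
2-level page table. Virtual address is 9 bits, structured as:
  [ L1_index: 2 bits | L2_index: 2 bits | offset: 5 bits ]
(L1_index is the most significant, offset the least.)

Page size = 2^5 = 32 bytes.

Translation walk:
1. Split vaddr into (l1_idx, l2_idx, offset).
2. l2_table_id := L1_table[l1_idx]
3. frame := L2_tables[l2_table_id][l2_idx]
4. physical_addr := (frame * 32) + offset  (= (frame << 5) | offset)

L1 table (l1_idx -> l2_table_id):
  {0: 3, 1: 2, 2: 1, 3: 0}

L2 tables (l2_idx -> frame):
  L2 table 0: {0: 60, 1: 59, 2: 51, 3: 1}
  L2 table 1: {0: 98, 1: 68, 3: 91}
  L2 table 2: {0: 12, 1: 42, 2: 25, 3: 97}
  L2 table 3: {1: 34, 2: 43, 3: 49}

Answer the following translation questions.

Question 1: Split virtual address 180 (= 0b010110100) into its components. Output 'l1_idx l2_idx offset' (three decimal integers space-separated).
Answer: 1 1 20

Derivation:
vaddr = 180 = 0b010110100
  top 2 bits -> l1_idx = 1
  next 2 bits -> l2_idx = 1
  bottom 5 bits -> offset = 20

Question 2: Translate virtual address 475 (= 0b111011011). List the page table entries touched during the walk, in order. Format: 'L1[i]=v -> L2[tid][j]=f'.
Answer: L1[3]=0 -> L2[0][2]=51

Derivation:
vaddr = 475 = 0b111011011
Split: l1_idx=3, l2_idx=2, offset=27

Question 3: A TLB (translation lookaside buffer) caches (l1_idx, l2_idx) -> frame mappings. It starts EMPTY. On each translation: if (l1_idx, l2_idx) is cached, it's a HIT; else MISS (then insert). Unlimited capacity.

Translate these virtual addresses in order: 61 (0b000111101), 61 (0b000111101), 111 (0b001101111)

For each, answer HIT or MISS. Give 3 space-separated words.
Answer: MISS HIT MISS

Derivation:
vaddr=61: (0,1) not in TLB -> MISS, insert
vaddr=61: (0,1) in TLB -> HIT
vaddr=111: (0,3) not in TLB -> MISS, insert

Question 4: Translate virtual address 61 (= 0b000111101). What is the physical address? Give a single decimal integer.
vaddr = 61 = 0b000111101
Split: l1_idx=0, l2_idx=1, offset=29
L1[0] = 3
L2[3][1] = 34
paddr = 34 * 32 + 29 = 1117

Answer: 1117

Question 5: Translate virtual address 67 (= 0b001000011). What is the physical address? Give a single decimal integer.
vaddr = 67 = 0b001000011
Split: l1_idx=0, l2_idx=2, offset=3
L1[0] = 3
L2[3][2] = 43
paddr = 43 * 32 + 3 = 1379

Answer: 1379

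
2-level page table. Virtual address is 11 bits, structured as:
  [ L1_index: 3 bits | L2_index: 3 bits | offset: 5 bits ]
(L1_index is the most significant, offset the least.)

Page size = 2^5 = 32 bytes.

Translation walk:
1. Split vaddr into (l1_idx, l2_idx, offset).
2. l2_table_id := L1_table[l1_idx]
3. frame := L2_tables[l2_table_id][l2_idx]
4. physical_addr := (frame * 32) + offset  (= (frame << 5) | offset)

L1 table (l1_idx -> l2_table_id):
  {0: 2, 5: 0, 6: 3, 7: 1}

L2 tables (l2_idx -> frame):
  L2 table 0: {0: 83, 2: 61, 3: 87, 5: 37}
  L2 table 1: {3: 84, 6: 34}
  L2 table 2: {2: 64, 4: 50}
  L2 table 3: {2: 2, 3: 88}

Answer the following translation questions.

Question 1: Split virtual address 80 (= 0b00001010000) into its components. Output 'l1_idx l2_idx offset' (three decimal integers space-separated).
vaddr = 80 = 0b00001010000
  top 3 bits -> l1_idx = 0
  next 3 bits -> l2_idx = 2
  bottom 5 bits -> offset = 16

Answer: 0 2 16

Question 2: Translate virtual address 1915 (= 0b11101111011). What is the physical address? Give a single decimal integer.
vaddr = 1915 = 0b11101111011
Split: l1_idx=7, l2_idx=3, offset=27
L1[7] = 1
L2[1][3] = 84
paddr = 84 * 32 + 27 = 2715

Answer: 2715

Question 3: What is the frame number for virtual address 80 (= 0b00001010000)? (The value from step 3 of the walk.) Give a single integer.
vaddr = 80: l1_idx=0, l2_idx=2
L1[0] = 2; L2[2][2] = 64

Answer: 64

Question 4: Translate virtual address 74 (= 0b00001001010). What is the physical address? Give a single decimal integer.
Answer: 2058

Derivation:
vaddr = 74 = 0b00001001010
Split: l1_idx=0, l2_idx=2, offset=10
L1[0] = 2
L2[2][2] = 64
paddr = 64 * 32 + 10 = 2058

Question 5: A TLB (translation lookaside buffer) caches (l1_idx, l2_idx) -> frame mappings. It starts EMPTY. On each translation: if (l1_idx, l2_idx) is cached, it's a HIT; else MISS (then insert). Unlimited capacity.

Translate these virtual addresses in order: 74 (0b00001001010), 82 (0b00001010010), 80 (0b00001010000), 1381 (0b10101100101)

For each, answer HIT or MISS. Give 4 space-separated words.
Answer: MISS HIT HIT MISS

Derivation:
vaddr=74: (0,2) not in TLB -> MISS, insert
vaddr=82: (0,2) in TLB -> HIT
vaddr=80: (0,2) in TLB -> HIT
vaddr=1381: (5,3) not in TLB -> MISS, insert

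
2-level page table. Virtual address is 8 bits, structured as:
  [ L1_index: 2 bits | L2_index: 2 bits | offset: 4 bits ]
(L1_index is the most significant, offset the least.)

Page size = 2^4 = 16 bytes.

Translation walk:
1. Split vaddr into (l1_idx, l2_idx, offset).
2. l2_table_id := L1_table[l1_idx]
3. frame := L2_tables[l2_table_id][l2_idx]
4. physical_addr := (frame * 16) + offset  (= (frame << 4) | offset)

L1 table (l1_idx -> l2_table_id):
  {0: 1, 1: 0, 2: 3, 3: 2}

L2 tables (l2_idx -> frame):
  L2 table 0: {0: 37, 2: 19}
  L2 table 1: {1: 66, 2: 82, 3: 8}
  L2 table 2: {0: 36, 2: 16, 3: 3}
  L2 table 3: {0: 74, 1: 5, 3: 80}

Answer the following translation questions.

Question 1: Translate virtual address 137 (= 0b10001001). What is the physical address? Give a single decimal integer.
vaddr = 137 = 0b10001001
Split: l1_idx=2, l2_idx=0, offset=9
L1[2] = 3
L2[3][0] = 74
paddr = 74 * 16 + 9 = 1193

Answer: 1193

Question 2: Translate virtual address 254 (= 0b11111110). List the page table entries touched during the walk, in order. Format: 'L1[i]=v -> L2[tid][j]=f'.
vaddr = 254 = 0b11111110
Split: l1_idx=3, l2_idx=3, offset=14

Answer: L1[3]=2 -> L2[2][3]=3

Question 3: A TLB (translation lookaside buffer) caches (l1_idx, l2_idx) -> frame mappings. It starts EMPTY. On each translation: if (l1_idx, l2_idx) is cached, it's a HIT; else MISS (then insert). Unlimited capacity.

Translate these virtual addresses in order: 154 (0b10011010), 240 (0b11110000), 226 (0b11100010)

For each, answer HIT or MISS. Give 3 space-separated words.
vaddr=154: (2,1) not in TLB -> MISS, insert
vaddr=240: (3,3) not in TLB -> MISS, insert
vaddr=226: (3,2) not in TLB -> MISS, insert

Answer: MISS MISS MISS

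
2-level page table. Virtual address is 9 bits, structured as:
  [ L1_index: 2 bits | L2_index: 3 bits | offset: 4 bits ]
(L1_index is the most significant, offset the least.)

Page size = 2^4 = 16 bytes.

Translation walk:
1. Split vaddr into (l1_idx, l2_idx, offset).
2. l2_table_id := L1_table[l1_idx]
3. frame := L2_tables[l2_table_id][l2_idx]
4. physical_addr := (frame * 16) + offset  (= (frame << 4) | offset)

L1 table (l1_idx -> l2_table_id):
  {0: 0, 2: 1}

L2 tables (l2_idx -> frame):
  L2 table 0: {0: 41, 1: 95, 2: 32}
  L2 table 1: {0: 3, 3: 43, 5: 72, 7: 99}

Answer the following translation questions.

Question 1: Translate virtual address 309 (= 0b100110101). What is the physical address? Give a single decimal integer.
Answer: 693

Derivation:
vaddr = 309 = 0b100110101
Split: l1_idx=2, l2_idx=3, offset=5
L1[2] = 1
L2[1][3] = 43
paddr = 43 * 16 + 5 = 693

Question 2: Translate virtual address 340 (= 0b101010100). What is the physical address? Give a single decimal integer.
Answer: 1156

Derivation:
vaddr = 340 = 0b101010100
Split: l1_idx=2, l2_idx=5, offset=4
L1[2] = 1
L2[1][5] = 72
paddr = 72 * 16 + 4 = 1156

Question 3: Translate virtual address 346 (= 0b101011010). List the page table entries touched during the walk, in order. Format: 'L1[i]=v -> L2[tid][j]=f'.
vaddr = 346 = 0b101011010
Split: l1_idx=2, l2_idx=5, offset=10

Answer: L1[2]=1 -> L2[1][5]=72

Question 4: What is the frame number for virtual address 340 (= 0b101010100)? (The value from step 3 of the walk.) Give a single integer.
vaddr = 340: l1_idx=2, l2_idx=5
L1[2] = 1; L2[1][5] = 72

Answer: 72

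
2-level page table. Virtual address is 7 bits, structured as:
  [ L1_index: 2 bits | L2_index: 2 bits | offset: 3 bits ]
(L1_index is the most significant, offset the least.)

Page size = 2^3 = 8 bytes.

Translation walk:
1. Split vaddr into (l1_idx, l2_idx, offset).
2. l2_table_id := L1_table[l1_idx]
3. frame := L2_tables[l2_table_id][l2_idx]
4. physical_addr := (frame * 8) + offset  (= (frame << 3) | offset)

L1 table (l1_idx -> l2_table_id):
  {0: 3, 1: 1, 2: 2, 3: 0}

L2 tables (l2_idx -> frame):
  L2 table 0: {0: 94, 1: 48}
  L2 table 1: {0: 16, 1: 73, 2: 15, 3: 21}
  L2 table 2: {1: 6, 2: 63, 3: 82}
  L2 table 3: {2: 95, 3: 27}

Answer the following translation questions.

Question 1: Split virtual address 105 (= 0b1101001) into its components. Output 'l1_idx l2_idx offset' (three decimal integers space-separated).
Answer: 3 1 1

Derivation:
vaddr = 105 = 0b1101001
  top 2 bits -> l1_idx = 3
  next 2 bits -> l2_idx = 1
  bottom 3 bits -> offset = 1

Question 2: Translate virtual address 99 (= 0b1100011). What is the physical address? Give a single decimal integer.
Answer: 755

Derivation:
vaddr = 99 = 0b1100011
Split: l1_idx=3, l2_idx=0, offset=3
L1[3] = 0
L2[0][0] = 94
paddr = 94 * 8 + 3 = 755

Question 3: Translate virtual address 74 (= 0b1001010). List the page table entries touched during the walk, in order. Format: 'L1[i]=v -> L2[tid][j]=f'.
Answer: L1[2]=2 -> L2[2][1]=6

Derivation:
vaddr = 74 = 0b1001010
Split: l1_idx=2, l2_idx=1, offset=2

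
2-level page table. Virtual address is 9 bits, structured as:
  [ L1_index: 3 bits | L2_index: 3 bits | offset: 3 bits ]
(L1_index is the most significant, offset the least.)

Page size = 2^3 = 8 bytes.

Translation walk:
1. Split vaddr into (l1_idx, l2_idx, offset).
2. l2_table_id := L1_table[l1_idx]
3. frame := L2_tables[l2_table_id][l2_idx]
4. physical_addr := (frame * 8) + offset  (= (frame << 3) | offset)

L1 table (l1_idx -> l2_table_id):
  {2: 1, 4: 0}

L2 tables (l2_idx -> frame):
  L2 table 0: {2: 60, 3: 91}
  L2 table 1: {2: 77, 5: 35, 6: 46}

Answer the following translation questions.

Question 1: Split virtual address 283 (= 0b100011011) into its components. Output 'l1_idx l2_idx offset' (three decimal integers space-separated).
vaddr = 283 = 0b100011011
  top 3 bits -> l1_idx = 4
  next 3 bits -> l2_idx = 3
  bottom 3 bits -> offset = 3

Answer: 4 3 3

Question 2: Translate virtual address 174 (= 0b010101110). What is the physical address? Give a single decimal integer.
Answer: 286

Derivation:
vaddr = 174 = 0b010101110
Split: l1_idx=2, l2_idx=5, offset=6
L1[2] = 1
L2[1][5] = 35
paddr = 35 * 8 + 6 = 286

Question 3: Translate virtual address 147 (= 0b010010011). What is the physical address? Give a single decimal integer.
Answer: 619

Derivation:
vaddr = 147 = 0b010010011
Split: l1_idx=2, l2_idx=2, offset=3
L1[2] = 1
L2[1][2] = 77
paddr = 77 * 8 + 3 = 619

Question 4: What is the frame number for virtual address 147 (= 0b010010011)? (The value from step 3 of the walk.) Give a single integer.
vaddr = 147: l1_idx=2, l2_idx=2
L1[2] = 1; L2[1][2] = 77

Answer: 77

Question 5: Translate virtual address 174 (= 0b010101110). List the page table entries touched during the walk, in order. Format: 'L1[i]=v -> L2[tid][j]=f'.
Answer: L1[2]=1 -> L2[1][5]=35

Derivation:
vaddr = 174 = 0b010101110
Split: l1_idx=2, l2_idx=5, offset=6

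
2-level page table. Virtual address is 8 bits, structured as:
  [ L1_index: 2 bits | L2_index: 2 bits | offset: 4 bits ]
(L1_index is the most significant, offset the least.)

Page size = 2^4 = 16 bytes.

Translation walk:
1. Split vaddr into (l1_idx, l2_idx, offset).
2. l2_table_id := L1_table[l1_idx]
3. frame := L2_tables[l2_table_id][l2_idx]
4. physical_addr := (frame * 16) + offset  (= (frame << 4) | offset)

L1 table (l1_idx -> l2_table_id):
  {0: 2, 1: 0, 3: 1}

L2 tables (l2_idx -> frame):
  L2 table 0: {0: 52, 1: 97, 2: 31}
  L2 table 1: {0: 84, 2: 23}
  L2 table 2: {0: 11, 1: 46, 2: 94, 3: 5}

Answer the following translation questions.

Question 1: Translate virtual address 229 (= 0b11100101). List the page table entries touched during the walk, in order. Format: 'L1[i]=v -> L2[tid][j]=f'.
Answer: L1[3]=1 -> L2[1][2]=23

Derivation:
vaddr = 229 = 0b11100101
Split: l1_idx=3, l2_idx=2, offset=5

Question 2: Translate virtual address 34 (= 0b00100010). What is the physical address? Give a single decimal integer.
Answer: 1506

Derivation:
vaddr = 34 = 0b00100010
Split: l1_idx=0, l2_idx=2, offset=2
L1[0] = 2
L2[2][2] = 94
paddr = 94 * 16 + 2 = 1506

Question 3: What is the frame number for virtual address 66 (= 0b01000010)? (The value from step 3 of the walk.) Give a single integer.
Answer: 52

Derivation:
vaddr = 66: l1_idx=1, l2_idx=0
L1[1] = 0; L2[0][0] = 52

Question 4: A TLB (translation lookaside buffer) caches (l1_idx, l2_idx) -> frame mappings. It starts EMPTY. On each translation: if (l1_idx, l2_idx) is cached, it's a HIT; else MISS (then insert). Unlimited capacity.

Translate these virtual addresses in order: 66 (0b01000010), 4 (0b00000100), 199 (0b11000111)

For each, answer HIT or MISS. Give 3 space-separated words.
vaddr=66: (1,0) not in TLB -> MISS, insert
vaddr=4: (0,0) not in TLB -> MISS, insert
vaddr=199: (3,0) not in TLB -> MISS, insert

Answer: MISS MISS MISS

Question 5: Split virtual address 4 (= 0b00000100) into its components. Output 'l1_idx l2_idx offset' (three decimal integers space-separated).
Answer: 0 0 4

Derivation:
vaddr = 4 = 0b00000100
  top 2 bits -> l1_idx = 0
  next 2 bits -> l2_idx = 0
  bottom 4 bits -> offset = 4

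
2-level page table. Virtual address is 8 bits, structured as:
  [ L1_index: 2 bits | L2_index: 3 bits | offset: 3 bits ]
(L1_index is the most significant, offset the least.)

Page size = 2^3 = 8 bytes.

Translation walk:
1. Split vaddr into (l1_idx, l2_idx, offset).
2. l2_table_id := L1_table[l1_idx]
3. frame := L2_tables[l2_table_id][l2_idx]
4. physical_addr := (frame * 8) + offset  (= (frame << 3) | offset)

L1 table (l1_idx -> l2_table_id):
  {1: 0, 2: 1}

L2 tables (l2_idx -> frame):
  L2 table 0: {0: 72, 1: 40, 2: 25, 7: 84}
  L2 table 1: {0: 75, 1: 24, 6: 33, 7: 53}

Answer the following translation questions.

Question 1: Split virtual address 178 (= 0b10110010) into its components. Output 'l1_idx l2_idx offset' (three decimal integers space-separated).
vaddr = 178 = 0b10110010
  top 2 bits -> l1_idx = 2
  next 3 bits -> l2_idx = 6
  bottom 3 bits -> offset = 2

Answer: 2 6 2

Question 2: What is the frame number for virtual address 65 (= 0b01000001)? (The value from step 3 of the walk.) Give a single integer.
vaddr = 65: l1_idx=1, l2_idx=0
L1[1] = 0; L2[0][0] = 72

Answer: 72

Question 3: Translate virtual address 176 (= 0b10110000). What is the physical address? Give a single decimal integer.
vaddr = 176 = 0b10110000
Split: l1_idx=2, l2_idx=6, offset=0
L1[2] = 1
L2[1][6] = 33
paddr = 33 * 8 + 0 = 264

Answer: 264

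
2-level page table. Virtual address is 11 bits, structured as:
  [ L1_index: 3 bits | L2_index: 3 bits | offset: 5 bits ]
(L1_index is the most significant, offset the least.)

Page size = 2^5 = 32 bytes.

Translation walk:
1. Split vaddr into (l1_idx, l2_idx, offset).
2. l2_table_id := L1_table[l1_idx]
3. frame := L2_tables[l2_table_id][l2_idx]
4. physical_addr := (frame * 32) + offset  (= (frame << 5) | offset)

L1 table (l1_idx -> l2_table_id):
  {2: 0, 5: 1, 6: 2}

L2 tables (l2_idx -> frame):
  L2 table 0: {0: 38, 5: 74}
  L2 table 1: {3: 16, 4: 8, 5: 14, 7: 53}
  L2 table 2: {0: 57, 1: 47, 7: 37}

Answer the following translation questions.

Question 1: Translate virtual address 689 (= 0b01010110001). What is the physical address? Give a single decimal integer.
vaddr = 689 = 0b01010110001
Split: l1_idx=2, l2_idx=5, offset=17
L1[2] = 0
L2[0][5] = 74
paddr = 74 * 32 + 17 = 2385

Answer: 2385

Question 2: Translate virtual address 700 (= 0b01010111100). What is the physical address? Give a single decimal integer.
vaddr = 700 = 0b01010111100
Split: l1_idx=2, l2_idx=5, offset=28
L1[2] = 0
L2[0][5] = 74
paddr = 74 * 32 + 28 = 2396

Answer: 2396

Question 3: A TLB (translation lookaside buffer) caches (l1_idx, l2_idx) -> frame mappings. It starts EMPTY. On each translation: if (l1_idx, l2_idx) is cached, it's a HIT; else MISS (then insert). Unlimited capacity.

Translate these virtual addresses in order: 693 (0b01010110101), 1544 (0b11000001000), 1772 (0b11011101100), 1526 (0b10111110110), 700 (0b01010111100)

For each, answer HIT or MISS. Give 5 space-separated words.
vaddr=693: (2,5) not in TLB -> MISS, insert
vaddr=1544: (6,0) not in TLB -> MISS, insert
vaddr=1772: (6,7) not in TLB -> MISS, insert
vaddr=1526: (5,7) not in TLB -> MISS, insert
vaddr=700: (2,5) in TLB -> HIT

Answer: MISS MISS MISS MISS HIT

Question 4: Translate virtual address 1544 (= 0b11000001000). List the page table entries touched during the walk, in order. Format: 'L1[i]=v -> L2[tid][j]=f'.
Answer: L1[6]=2 -> L2[2][0]=57

Derivation:
vaddr = 1544 = 0b11000001000
Split: l1_idx=6, l2_idx=0, offset=8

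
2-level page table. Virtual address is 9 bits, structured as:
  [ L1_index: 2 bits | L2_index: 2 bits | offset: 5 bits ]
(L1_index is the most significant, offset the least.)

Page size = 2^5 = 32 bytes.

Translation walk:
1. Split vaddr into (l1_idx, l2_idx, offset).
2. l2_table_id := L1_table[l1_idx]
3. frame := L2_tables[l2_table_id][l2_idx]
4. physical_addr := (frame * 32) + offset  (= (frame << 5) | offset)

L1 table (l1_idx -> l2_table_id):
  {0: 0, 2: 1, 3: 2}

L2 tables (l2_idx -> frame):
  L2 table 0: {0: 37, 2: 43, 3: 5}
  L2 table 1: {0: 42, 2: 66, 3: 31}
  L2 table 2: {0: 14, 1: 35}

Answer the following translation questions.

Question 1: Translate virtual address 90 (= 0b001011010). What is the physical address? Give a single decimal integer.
vaddr = 90 = 0b001011010
Split: l1_idx=0, l2_idx=2, offset=26
L1[0] = 0
L2[0][2] = 43
paddr = 43 * 32 + 26 = 1402

Answer: 1402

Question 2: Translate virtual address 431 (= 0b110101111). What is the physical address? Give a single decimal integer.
vaddr = 431 = 0b110101111
Split: l1_idx=3, l2_idx=1, offset=15
L1[3] = 2
L2[2][1] = 35
paddr = 35 * 32 + 15 = 1135

Answer: 1135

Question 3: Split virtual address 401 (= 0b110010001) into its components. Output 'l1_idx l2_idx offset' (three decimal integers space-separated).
vaddr = 401 = 0b110010001
  top 2 bits -> l1_idx = 3
  next 2 bits -> l2_idx = 0
  bottom 5 bits -> offset = 17

Answer: 3 0 17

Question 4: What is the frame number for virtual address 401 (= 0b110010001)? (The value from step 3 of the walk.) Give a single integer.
Answer: 14

Derivation:
vaddr = 401: l1_idx=3, l2_idx=0
L1[3] = 2; L2[2][0] = 14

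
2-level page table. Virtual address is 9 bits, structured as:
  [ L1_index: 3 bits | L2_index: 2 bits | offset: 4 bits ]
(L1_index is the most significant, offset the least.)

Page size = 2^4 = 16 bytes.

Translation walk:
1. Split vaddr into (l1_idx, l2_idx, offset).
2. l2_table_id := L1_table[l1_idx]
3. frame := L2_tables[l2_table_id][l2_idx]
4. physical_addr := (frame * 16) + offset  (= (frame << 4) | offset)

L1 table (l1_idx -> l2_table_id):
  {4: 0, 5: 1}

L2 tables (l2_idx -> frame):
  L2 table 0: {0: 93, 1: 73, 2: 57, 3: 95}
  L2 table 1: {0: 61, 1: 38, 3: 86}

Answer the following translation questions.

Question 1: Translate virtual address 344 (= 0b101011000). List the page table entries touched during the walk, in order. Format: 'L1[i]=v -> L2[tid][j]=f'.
vaddr = 344 = 0b101011000
Split: l1_idx=5, l2_idx=1, offset=8

Answer: L1[5]=1 -> L2[1][1]=38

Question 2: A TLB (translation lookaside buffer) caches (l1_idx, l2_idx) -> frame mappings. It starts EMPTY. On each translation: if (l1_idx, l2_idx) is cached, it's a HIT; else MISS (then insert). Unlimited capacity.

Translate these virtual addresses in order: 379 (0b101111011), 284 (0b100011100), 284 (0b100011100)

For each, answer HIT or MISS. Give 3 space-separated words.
Answer: MISS MISS HIT

Derivation:
vaddr=379: (5,3) not in TLB -> MISS, insert
vaddr=284: (4,1) not in TLB -> MISS, insert
vaddr=284: (4,1) in TLB -> HIT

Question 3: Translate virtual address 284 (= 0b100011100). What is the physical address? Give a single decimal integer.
vaddr = 284 = 0b100011100
Split: l1_idx=4, l2_idx=1, offset=12
L1[4] = 0
L2[0][1] = 73
paddr = 73 * 16 + 12 = 1180

Answer: 1180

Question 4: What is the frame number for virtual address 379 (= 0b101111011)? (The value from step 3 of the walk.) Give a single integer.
vaddr = 379: l1_idx=5, l2_idx=3
L1[5] = 1; L2[1][3] = 86

Answer: 86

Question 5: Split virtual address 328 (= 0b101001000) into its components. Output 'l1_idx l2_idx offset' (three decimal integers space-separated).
vaddr = 328 = 0b101001000
  top 3 bits -> l1_idx = 5
  next 2 bits -> l2_idx = 0
  bottom 4 bits -> offset = 8

Answer: 5 0 8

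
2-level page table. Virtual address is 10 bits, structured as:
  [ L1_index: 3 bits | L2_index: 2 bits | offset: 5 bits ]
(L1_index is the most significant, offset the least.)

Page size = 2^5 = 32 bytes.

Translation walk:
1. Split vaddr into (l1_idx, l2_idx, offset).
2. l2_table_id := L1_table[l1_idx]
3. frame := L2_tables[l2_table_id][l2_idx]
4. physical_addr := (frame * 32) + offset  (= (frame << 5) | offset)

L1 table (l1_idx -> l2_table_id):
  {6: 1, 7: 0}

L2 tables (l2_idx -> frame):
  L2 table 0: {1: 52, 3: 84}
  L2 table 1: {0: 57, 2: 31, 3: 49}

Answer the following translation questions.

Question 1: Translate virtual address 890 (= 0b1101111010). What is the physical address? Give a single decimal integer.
vaddr = 890 = 0b1101111010
Split: l1_idx=6, l2_idx=3, offset=26
L1[6] = 1
L2[1][3] = 49
paddr = 49 * 32 + 26 = 1594

Answer: 1594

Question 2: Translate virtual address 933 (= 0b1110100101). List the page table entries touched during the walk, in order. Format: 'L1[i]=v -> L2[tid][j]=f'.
Answer: L1[7]=0 -> L2[0][1]=52

Derivation:
vaddr = 933 = 0b1110100101
Split: l1_idx=7, l2_idx=1, offset=5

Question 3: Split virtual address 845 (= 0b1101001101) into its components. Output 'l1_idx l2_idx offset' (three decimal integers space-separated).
Answer: 6 2 13

Derivation:
vaddr = 845 = 0b1101001101
  top 3 bits -> l1_idx = 6
  next 2 bits -> l2_idx = 2
  bottom 5 bits -> offset = 13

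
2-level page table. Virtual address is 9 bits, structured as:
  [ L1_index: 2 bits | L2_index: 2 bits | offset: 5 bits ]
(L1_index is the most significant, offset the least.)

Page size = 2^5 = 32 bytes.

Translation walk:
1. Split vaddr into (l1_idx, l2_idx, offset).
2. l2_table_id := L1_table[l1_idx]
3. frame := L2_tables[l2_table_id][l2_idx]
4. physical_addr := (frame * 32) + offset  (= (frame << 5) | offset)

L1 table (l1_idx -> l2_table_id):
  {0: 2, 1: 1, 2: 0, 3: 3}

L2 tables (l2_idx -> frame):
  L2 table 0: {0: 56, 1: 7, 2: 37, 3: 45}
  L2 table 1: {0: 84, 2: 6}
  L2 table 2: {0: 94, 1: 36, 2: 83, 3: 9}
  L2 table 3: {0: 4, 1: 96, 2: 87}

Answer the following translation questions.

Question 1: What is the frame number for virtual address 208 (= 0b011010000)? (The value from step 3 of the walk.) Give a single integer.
vaddr = 208: l1_idx=1, l2_idx=2
L1[1] = 1; L2[1][2] = 6

Answer: 6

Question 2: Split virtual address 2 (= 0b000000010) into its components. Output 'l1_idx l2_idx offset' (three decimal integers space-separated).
vaddr = 2 = 0b000000010
  top 2 bits -> l1_idx = 0
  next 2 bits -> l2_idx = 0
  bottom 5 bits -> offset = 2

Answer: 0 0 2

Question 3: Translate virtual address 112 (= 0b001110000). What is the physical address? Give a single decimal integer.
vaddr = 112 = 0b001110000
Split: l1_idx=0, l2_idx=3, offset=16
L1[0] = 2
L2[2][3] = 9
paddr = 9 * 32 + 16 = 304

Answer: 304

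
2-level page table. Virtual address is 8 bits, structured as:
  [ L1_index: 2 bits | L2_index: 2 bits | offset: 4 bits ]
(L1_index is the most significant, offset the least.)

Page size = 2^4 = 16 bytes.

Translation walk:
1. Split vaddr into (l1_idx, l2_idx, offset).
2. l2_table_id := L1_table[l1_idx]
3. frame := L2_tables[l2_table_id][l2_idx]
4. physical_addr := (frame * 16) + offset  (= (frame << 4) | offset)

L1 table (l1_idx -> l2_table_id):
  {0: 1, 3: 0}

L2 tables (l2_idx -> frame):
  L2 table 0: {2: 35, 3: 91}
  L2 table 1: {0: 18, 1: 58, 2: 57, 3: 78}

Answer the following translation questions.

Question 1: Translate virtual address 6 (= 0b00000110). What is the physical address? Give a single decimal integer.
Answer: 294

Derivation:
vaddr = 6 = 0b00000110
Split: l1_idx=0, l2_idx=0, offset=6
L1[0] = 1
L2[1][0] = 18
paddr = 18 * 16 + 6 = 294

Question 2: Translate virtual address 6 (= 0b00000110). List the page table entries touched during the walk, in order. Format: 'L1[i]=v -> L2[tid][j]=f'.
Answer: L1[0]=1 -> L2[1][0]=18

Derivation:
vaddr = 6 = 0b00000110
Split: l1_idx=0, l2_idx=0, offset=6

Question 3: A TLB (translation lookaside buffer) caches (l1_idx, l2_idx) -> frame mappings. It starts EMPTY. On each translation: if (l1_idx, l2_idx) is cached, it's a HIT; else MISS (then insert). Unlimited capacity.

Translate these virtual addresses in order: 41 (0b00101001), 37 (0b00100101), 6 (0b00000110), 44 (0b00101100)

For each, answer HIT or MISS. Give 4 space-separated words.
Answer: MISS HIT MISS HIT

Derivation:
vaddr=41: (0,2) not in TLB -> MISS, insert
vaddr=37: (0,2) in TLB -> HIT
vaddr=6: (0,0) not in TLB -> MISS, insert
vaddr=44: (0,2) in TLB -> HIT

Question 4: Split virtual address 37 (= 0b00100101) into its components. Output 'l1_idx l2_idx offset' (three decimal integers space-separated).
vaddr = 37 = 0b00100101
  top 2 bits -> l1_idx = 0
  next 2 bits -> l2_idx = 2
  bottom 4 bits -> offset = 5

Answer: 0 2 5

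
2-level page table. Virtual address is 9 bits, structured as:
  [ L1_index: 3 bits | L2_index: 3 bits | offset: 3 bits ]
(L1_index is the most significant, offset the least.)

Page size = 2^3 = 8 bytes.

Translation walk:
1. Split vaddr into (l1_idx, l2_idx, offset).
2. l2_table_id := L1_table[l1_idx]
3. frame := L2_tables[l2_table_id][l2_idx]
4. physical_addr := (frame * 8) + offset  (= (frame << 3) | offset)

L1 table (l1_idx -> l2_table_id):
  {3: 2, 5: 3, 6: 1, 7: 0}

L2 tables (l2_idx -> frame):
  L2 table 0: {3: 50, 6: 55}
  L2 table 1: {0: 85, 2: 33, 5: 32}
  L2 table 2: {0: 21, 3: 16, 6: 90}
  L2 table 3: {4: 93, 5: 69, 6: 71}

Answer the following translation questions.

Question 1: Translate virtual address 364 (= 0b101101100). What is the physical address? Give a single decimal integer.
Answer: 556

Derivation:
vaddr = 364 = 0b101101100
Split: l1_idx=5, l2_idx=5, offset=4
L1[5] = 3
L2[3][5] = 69
paddr = 69 * 8 + 4 = 556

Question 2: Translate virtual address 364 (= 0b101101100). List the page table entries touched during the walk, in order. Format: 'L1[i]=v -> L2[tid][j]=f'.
vaddr = 364 = 0b101101100
Split: l1_idx=5, l2_idx=5, offset=4

Answer: L1[5]=3 -> L2[3][5]=69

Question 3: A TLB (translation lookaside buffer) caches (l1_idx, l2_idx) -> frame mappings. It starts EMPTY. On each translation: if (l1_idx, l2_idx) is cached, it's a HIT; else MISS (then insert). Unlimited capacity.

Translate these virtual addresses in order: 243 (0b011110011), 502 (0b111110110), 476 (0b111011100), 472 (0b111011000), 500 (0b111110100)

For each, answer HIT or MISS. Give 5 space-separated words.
vaddr=243: (3,6) not in TLB -> MISS, insert
vaddr=502: (7,6) not in TLB -> MISS, insert
vaddr=476: (7,3) not in TLB -> MISS, insert
vaddr=472: (7,3) in TLB -> HIT
vaddr=500: (7,6) in TLB -> HIT

Answer: MISS MISS MISS HIT HIT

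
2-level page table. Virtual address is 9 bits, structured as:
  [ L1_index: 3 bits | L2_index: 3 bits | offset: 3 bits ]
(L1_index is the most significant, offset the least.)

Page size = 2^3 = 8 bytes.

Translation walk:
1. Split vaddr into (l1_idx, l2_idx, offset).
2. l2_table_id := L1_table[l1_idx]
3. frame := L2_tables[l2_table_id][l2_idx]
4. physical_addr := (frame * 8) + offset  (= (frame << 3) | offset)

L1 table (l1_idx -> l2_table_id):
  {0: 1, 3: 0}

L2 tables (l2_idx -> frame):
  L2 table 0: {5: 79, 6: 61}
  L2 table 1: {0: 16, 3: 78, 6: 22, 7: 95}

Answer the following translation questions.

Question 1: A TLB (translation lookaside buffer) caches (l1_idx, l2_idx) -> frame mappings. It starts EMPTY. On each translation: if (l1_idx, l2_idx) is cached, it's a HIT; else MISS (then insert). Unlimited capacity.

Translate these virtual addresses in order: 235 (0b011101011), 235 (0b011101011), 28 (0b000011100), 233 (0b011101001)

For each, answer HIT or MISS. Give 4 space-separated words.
Answer: MISS HIT MISS HIT

Derivation:
vaddr=235: (3,5) not in TLB -> MISS, insert
vaddr=235: (3,5) in TLB -> HIT
vaddr=28: (0,3) not in TLB -> MISS, insert
vaddr=233: (3,5) in TLB -> HIT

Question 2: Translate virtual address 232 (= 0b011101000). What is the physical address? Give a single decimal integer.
vaddr = 232 = 0b011101000
Split: l1_idx=3, l2_idx=5, offset=0
L1[3] = 0
L2[0][5] = 79
paddr = 79 * 8 + 0 = 632

Answer: 632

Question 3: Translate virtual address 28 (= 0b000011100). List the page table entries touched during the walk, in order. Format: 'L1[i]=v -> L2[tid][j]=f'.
vaddr = 28 = 0b000011100
Split: l1_idx=0, l2_idx=3, offset=4

Answer: L1[0]=1 -> L2[1][3]=78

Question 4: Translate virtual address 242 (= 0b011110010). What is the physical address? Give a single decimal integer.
vaddr = 242 = 0b011110010
Split: l1_idx=3, l2_idx=6, offset=2
L1[3] = 0
L2[0][6] = 61
paddr = 61 * 8 + 2 = 490

Answer: 490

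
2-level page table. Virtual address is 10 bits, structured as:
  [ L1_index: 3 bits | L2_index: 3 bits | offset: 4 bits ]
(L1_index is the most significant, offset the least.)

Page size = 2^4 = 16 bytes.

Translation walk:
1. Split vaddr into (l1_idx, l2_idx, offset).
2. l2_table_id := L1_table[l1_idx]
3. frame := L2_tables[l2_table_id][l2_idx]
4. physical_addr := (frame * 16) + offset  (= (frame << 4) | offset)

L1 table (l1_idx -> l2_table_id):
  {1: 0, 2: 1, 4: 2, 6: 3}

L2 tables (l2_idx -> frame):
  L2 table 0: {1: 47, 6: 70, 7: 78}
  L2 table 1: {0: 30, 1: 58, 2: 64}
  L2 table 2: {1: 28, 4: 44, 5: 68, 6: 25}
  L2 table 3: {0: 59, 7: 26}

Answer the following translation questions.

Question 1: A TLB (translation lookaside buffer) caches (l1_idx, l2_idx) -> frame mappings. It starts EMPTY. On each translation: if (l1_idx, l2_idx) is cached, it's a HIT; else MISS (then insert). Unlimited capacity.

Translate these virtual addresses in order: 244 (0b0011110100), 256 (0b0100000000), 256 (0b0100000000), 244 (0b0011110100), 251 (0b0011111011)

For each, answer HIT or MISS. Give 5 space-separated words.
Answer: MISS MISS HIT HIT HIT

Derivation:
vaddr=244: (1,7) not in TLB -> MISS, insert
vaddr=256: (2,0) not in TLB -> MISS, insert
vaddr=256: (2,0) in TLB -> HIT
vaddr=244: (1,7) in TLB -> HIT
vaddr=251: (1,7) in TLB -> HIT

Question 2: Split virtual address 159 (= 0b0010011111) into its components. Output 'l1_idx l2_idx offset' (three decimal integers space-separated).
vaddr = 159 = 0b0010011111
  top 3 bits -> l1_idx = 1
  next 3 bits -> l2_idx = 1
  bottom 4 bits -> offset = 15

Answer: 1 1 15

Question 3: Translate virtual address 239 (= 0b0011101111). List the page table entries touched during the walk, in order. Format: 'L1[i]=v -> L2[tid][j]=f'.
vaddr = 239 = 0b0011101111
Split: l1_idx=1, l2_idx=6, offset=15

Answer: L1[1]=0 -> L2[0][6]=70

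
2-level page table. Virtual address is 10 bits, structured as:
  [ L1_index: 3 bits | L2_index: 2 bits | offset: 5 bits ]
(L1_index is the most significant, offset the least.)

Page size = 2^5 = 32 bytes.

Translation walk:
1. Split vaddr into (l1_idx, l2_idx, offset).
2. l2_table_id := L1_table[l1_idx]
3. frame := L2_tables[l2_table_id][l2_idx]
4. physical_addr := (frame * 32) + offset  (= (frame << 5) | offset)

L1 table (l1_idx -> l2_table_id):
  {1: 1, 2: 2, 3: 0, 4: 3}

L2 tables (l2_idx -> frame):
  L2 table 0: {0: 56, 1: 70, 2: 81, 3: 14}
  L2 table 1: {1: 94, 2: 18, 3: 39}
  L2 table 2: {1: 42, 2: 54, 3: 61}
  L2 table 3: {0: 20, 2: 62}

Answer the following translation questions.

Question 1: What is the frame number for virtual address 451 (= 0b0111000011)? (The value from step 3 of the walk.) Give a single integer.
vaddr = 451: l1_idx=3, l2_idx=2
L1[3] = 0; L2[0][2] = 81

Answer: 81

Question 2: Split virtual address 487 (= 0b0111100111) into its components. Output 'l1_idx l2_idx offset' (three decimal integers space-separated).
vaddr = 487 = 0b0111100111
  top 3 bits -> l1_idx = 3
  next 2 bits -> l2_idx = 3
  bottom 5 bits -> offset = 7

Answer: 3 3 7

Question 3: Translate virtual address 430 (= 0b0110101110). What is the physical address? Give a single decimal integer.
vaddr = 430 = 0b0110101110
Split: l1_idx=3, l2_idx=1, offset=14
L1[3] = 0
L2[0][1] = 70
paddr = 70 * 32 + 14 = 2254

Answer: 2254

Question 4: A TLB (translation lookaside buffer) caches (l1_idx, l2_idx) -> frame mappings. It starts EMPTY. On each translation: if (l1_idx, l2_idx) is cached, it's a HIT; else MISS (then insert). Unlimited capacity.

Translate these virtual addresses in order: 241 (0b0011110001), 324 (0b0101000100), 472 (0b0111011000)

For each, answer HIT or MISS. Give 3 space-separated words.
Answer: MISS MISS MISS

Derivation:
vaddr=241: (1,3) not in TLB -> MISS, insert
vaddr=324: (2,2) not in TLB -> MISS, insert
vaddr=472: (3,2) not in TLB -> MISS, insert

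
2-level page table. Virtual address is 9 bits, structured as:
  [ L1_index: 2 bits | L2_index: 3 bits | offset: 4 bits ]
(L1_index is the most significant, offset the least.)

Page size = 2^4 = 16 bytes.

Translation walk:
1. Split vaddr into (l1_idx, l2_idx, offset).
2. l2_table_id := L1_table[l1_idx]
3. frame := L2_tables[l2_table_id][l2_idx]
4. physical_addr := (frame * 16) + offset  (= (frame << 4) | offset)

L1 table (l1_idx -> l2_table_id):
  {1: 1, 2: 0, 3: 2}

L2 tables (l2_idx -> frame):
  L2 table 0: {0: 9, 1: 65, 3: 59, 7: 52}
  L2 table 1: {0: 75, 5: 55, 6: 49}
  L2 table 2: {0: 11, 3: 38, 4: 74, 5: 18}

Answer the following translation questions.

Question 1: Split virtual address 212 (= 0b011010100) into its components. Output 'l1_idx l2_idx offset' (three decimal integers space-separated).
vaddr = 212 = 0b011010100
  top 2 bits -> l1_idx = 1
  next 3 bits -> l2_idx = 5
  bottom 4 bits -> offset = 4

Answer: 1 5 4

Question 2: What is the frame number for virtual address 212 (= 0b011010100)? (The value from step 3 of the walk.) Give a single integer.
vaddr = 212: l1_idx=1, l2_idx=5
L1[1] = 1; L2[1][5] = 55

Answer: 55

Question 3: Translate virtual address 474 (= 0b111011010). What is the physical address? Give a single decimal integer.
Answer: 298

Derivation:
vaddr = 474 = 0b111011010
Split: l1_idx=3, l2_idx=5, offset=10
L1[3] = 2
L2[2][5] = 18
paddr = 18 * 16 + 10 = 298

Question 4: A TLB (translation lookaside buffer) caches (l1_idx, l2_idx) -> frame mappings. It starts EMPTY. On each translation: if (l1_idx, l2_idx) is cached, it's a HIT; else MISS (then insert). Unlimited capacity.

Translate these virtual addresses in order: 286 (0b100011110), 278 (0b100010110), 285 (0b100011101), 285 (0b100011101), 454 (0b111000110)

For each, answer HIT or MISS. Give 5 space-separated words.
Answer: MISS HIT HIT HIT MISS

Derivation:
vaddr=286: (2,1) not in TLB -> MISS, insert
vaddr=278: (2,1) in TLB -> HIT
vaddr=285: (2,1) in TLB -> HIT
vaddr=285: (2,1) in TLB -> HIT
vaddr=454: (3,4) not in TLB -> MISS, insert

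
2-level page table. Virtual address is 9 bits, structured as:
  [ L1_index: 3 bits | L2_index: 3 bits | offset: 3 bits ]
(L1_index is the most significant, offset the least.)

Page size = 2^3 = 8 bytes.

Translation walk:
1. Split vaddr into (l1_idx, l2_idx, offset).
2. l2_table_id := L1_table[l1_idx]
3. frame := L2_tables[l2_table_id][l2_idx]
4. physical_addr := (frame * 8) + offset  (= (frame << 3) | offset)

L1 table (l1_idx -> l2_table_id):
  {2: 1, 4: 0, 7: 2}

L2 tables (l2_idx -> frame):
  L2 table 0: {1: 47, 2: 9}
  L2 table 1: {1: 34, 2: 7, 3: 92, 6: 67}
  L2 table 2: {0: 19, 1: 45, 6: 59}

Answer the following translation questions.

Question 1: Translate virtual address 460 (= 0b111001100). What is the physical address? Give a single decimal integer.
vaddr = 460 = 0b111001100
Split: l1_idx=7, l2_idx=1, offset=4
L1[7] = 2
L2[2][1] = 45
paddr = 45 * 8 + 4 = 364

Answer: 364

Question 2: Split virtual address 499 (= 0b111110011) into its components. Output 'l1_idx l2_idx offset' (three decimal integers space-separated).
vaddr = 499 = 0b111110011
  top 3 bits -> l1_idx = 7
  next 3 bits -> l2_idx = 6
  bottom 3 bits -> offset = 3

Answer: 7 6 3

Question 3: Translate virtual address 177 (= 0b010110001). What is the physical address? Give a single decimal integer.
Answer: 537

Derivation:
vaddr = 177 = 0b010110001
Split: l1_idx=2, l2_idx=6, offset=1
L1[2] = 1
L2[1][6] = 67
paddr = 67 * 8 + 1 = 537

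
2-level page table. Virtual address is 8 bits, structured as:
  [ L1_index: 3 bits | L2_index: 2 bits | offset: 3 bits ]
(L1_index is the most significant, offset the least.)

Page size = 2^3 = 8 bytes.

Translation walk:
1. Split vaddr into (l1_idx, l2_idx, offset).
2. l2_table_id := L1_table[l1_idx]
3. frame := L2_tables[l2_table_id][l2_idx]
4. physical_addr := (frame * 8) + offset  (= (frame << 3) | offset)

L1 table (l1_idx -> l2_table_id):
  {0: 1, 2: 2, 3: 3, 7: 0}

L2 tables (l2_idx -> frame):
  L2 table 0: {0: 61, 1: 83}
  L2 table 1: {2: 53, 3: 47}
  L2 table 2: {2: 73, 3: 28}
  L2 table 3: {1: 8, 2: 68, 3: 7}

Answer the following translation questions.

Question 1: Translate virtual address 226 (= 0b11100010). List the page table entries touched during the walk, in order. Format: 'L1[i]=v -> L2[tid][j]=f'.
Answer: L1[7]=0 -> L2[0][0]=61

Derivation:
vaddr = 226 = 0b11100010
Split: l1_idx=7, l2_idx=0, offset=2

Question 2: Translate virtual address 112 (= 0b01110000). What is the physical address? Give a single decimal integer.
Answer: 544

Derivation:
vaddr = 112 = 0b01110000
Split: l1_idx=3, l2_idx=2, offset=0
L1[3] = 3
L2[3][2] = 68
paddr = 68 * 8 + 0 = 544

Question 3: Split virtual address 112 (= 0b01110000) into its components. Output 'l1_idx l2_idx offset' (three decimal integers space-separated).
Answer: 3 2 0

Derivation:
vaddr = 112 = 0b01110000
  top 3 bits -> l1_idx = 3
  next 2 bits -> l2_idx = 2
  bottom 3 bits -> offset = 0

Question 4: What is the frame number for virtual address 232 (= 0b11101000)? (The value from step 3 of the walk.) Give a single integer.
Answer: 83

Derivation:
vaddr = 232: l1_idx=7, l2_idx=1
L1[7] = 0; L2[0][1] = 83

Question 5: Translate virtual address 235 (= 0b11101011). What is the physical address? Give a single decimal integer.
vaddr = 235 = 0b11101011
Split: l1_idx=7, l2_idx=1, offset=3
L1[7] = 0
L2[0][1] = 83
paddr = 83 * 8 + 3 = 667

Answer: 667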